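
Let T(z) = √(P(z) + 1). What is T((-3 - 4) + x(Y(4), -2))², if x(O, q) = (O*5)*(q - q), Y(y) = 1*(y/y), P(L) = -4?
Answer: -3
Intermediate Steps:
Y(y) = 1 (Y(y) = 1*1 = 1)
x(O, q) = 0 (x(O, q) = (5*O)*0 = 0)
T(z) = I*√3 (T(z) = √(-4 + 1) = √(-3) = I*√3)
T((-3 - 4) + x(Y(4), -2))² = (I*√3)² = -3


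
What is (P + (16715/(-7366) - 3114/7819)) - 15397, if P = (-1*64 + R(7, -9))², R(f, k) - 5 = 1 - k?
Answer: -748655055293/57594754 ≈ -12999.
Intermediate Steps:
R(f, k) = 6 - k (R(f, k) = 5 + (1 - k) = 6 - k)
P = 2401 (P = (-1*64 + (6 - 1*(-9)))² = (-64 + (6 + 9))² = (-64 + 15)² = (-49)² = 2401)
(P + (16715/(-7366) - 3114/7819)) - 15397 = (2401 + (16715/(-7366) - 3114/7819)) - 15397 = (2401 + (16715*(-1/7366) - 3114*1/7819)) - 15397 = (2401 + (-16715/7366 - 3114/7819)) - 15397 = (2401 - 153632309/57594754) - 15397 = 138131372045/57594754 - 15397 = -748655055293/57594754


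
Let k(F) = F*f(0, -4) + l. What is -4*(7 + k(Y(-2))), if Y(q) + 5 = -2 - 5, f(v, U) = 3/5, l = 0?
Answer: 4/5 ≈ 0.80000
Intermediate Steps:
f(v, U) = 3/5 (f(v, U) = 3*(1/5) = 3/5)
Y(q) = -12 (Y(q) = -5 + (-2 - 5) = -5 - 7 = -12)
k(F) = 3*F/5 (k(F) = F*(3/5) + 0 = 3*F/5 + 0 = 3*F/5)
-4*(7 + k(Y(-2))) = -4*(7 + (3/5)*(-12)) = -4*(7 - 36/5) = -4*(-1/5) = 4/5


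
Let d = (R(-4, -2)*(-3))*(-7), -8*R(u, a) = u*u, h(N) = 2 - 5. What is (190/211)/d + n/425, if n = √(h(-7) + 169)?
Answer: -95/4431 + √166/425 ≈ 0.0088757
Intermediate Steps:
h(N) = -3
n = √166 (n = √(-3 + 169) = √166 ≈ 12.884)
R(u, a) = -u²/8 (R(u, a) = -u*u/8 = -u²/8)
d = -42 (d = (-⅛*(-4)²*(-3))*(-7) = (-⅛*16*(-3))*(-7) = -2*(-3)*(-7) = 6*(-7) = -42)
(190/211)/d + n/425 = (190/211)/(-42) + √166/425 = (190*(1/211))*(-1/42) + √166*(1/425) = (190/211)*(-1/42) + √166/425 = -95/4431 + √166/425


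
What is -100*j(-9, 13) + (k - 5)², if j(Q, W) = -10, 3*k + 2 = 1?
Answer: 9256/9 ≈ 1028.4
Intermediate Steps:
k = -⅓ (k = -⅔ + (⅓)*1 = -⅔ + ⅓ = -⅓ ≈ -0.33333)
-100*j(-9, 13) + (k - 5)² = -100*(-10) + (-⅓ - 5)² = 1000 + (-16/3)² = 1000 + 256/9 = 9256/9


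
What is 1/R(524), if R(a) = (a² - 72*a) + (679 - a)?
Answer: 1/237003 ≈ 4.2194e-6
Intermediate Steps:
R(a) = 679 + a² - 73*a
1/R(524) = 1/(679 + 524² - 73*524) = 1/(679 + 274576 - 38252) = 1/237003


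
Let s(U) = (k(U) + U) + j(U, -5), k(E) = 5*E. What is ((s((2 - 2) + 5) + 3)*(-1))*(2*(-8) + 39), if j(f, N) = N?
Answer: -644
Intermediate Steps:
s(U) = -5 + 6*U (s(U) = (5*U + U) - 5 = 6*U - 5 = -5 + 6*U)
((s((2 - 2) + 5) + 3)*(-1))*(2*(-8) + 39) = (((-5 + 6*((2 - 2) + 5)) + 3)*(-1))*(2*(-8) + 39) = (((-5 + 6*(0 + 5)) + 3)*(-1))*(-16 + 39) = (((-5 + 6*5) + 3)*(-1))*23 = (((-5 + 30) + 3)*(-1))*23 = ((25 + 3)*(-1))*23 = (28*(-1))*23 = -28*23 = -644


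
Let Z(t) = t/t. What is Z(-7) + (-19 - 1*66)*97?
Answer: -8244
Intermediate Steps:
Z(t) = 1
Z(-7) + (-19 - 1*66)*97 = 1 + (-19 - 1*66)*97 = 1 + (-19 - 66)*97 = 1 - 85*97 = 1 - 8245 = -8244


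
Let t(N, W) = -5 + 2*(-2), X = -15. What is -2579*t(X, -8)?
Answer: 23211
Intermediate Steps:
t(N, W) = -9 (t(N, W) = -5 - 4 = -9)
-2579*t(X, -8) = -2579*(-9) = 23211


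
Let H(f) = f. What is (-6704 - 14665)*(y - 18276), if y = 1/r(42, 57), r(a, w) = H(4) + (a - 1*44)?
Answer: 781058319/2 ≈ 3.9053e+8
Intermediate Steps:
r(a, w) = -40 + a (r(a, w) = 4 + (a - 1*44) = 4 + (a - 44) = 4 + (-44 + a) = -40 + a)
y = 1/2 (y = 1/(-40 + 42) = 1/2 ≈ 0.50000)
(-6704 - 14665)*(y - 18276) = (-6704 - 14665)*(1/2 - 18276) = -21369*(-36551/2) = 781058319/2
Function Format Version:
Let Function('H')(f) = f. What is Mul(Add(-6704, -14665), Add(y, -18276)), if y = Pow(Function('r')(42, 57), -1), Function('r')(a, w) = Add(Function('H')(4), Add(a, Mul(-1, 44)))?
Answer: Rational(781058319, 2) ≈ 3.9053e+8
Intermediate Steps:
Function('r')(a, w) = Add(-40, a) (Function('r')(a, w) = Add(4, Add(a, Mul(-1, 44))) = Add(4, Add(a, -44)) = Add(4, Add(-44, a)) = Add(-40, a))
y = Rational(1, 2) (y = Pow(Add(-40, 42), -1) = Pow(2, -1) = Rational(1, 2) ≈ 0.50000)
Mul(Add(-6704, -14665), Add(y, -18276)) = Mul(Add(-6704, -14665), Add(Rational(1, 2), -18276)) = Mul(-21369, Rational(-36551, 2)) = Rational(781058319, 2)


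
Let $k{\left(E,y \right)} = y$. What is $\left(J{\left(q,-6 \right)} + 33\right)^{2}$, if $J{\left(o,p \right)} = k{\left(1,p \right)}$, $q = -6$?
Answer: $729$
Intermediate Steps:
$J{\left(o,p \right)} = p$
$\left(J{\left(q,-6 \right)} + 33\right)^{2} = \left(-6 + 33\right)^{2} = 27^{2} = 729$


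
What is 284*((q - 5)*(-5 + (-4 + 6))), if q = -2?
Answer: 5964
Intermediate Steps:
284*((q - 5)*(-5 + (-4 + 6))) = 284*((-2 - 5)*(-5 + (-4 + 6))) = 284*(-7*(-5 + 2)) = 284*(-7*(-3)) = 284*21 = 5964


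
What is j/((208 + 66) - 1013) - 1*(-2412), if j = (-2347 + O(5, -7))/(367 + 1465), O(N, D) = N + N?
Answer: 3265483713/1353848 ≈ 2412.0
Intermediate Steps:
O(N, D) = 2*N
j = -2337/1832 (j = (-2347 + 2*5)/(367 + 1465) = (-2347 + 10)/1832 = -2337*1/1832 = -2337/1832 ≈ -1.2757)
j/((208 + 66) - 1013) - 1*(-2412) = -2337/(1832*((208 + 66) - 1013)) - 1*(-2412) = -2337/(1832*(274 - 1013)) + 2412 = -2337/1832/(-739) + 2412 = -2337/1832*(-1/739) + 2412 = 2337/1353848 + 2412 = 3265483713/1353848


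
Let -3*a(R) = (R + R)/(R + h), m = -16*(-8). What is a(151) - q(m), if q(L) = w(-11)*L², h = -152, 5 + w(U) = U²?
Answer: -5701330/3 ≈ -1.9004e+6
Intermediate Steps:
w(U) = -5 + U²
m = 128
a(R) = -2*R/(3*(-152 + R)) (a(R) = -(R + R)/(3*(R - 152)) = -2*R/(3*(-152 + R)))
q(L) = 116*L² (q(L) = (-5 + (-11)²)*L² = (-5 + 121)*L² = 116*L²)
a(151) - q(m) = -2*151/(-456 + 3*151) - 116*128² = -2*151/(-456 + 453) - 116*16384 = -2*151/(-3) - 1*1900544 = -2*151*(-⅓) - 1900544 = 302/3 - 1900544 = -5701330/3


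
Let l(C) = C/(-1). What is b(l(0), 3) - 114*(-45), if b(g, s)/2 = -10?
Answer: 5110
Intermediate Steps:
l(C) = -C (l(C) = C*(-1) = -C)
b(g, s) = -20 (b(g, s) = 2*(-10) = -20)
b(l(0), 3) - 114*(-45) = -20 - 114*(-45) = -20 + 5130 = 5110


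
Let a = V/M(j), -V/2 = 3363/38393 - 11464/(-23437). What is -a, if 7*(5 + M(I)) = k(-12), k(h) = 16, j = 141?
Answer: -7265383762/17096518079 ≈ -0.42496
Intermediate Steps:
V = -1037911966/899816741 (V = -2*(3363/38393 - 11464/(-23437)) = -2*(3363*(1/38393) - 11464*(-1/23437)) = -2*(3363/38393 + 11464/23437) = -2*518955983/899816741 = -1037911966/899816741 ≈ -1.1535)
M(I) = -19/7 (M(I) = -5 + (1/7)*16 = -5 + 16/7 = -19/7)
a = 7265383762/17096518079 (a = -1037911966/(899816741*(-19/7)) = -1037911966/899816741*(-7/19) = 7265383762/17096518079 ≈ 0.42496)
-a = -1*7265383762/17096518079 = -7265383762/17096518079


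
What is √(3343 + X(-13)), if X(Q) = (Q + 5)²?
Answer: √3407 ≈ 58.370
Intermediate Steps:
X(Q) = (5 + Q)²
√(3343 + X(-13)) = √(3343 + (5 - 13)²) = √(3343 + (-8)²) = √(3343 + 64) = √3407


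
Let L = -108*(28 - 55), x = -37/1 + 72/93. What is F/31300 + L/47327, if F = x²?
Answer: 147396690983/1423563031100 ≈ 0.10354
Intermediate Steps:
x = -1123/31 (x = -37*1 + 72*(1/93) = -37 + 24/31 = -1123/31 ≈ -36.226)
F = 1261129/961 (F = (-1123/31)² = 1261129/961 ≈ 1312.3)
L = 2916 (L = -108*(-27) = 2916)
F/31300 + L/47327 = (1261129/961)/31300 + 2916/47327 = (1261129/961)*(1/31300) + 2916*(1/47327) = 1261129/30079300 + 2916/47327 = 147396690983/1423563031100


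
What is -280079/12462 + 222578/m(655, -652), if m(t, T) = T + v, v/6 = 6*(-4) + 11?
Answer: -1489112353/4548630 ≈ -327.38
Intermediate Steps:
v = -78 (v = 6*(6*(-4) + 11) = 6*(-24 + 11) = 6*(-13) = -78)
m(t, T) = -78 + T (m(t, T) = T - 78 = -78 + T)
-280079/12462 + 222578/m(655, -652) = -280079/12462 + 222578/(-78 - 652) = -280079*1/12462 + 222578/(-730) = -280079/12462 + 222578*(-1/730) = -280079/12462 - 111289/365 = -1489112353/4548630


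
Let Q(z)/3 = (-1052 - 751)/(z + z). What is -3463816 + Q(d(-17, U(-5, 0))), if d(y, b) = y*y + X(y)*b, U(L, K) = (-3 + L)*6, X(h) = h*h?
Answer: -94098020047/27166 ≈ -3.4638e+6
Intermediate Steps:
X(h) = h²
U(L, K) = -18 + 6*L
d(y, b) = y² + b*y² (d(y, b) = y*y + y²*b = y² + b*y²)
Q(z) = -5409/(2*z) (Q(z) = 3*((-1052 - 751)/(z + z)) = 3*(-1803*1/(2*z)) = 3*(-1803/(2*z)) = -5409/(2*z))
-3463816 + Q(d(-17, U(-5, 0))) = -3463816 - 5409*1/(289*(1 + (-18 + 6*(-5))))/2 = -3463816 - 5409*1/(289*(1 + (-18 - 30)))/2 = -3463816 - 5409*1/(289*(1 - 48))/2 = -3463816 - 5409/(2*(289*(-47))) = -3463816 - 5409/2/(-13583) = -3463816 - 5409/2*(-1/13583) = -3463816 + 5409/27166 = -94098020047/27166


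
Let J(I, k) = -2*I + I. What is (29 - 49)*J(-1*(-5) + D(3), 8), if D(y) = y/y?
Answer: 120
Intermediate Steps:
D(y) = 1
J(I, k) = -I
(29 - 49)*J(-1*(-5) + D(3), 8) = (29 - 49)*(-(-1*(-5) + 1)) = -(-20)*(5 + 1) = -(-20)*6 = -20*(-6) = 120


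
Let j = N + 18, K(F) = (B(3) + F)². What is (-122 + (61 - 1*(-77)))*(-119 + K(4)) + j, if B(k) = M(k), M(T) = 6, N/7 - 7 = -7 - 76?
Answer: -818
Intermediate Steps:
N = -532 (N = 49 + 7*(-7 - 76) = 49 + 7*(-83) = 49 - 581 = -532)
B(k) = 6
K(F) = (6 + F)²
j = -514 (j = -532 + 18 = -514)
(-122 + (61 - 1*(-77)))*(-119 + K(4)) + j = (-122 + (61 - 1*(-77)))*(-119 + (6 + 4)²) - 514 = (-122 + (61 + 77))*(-119 + 10²) - 514 = (-122 + 138)*(-119 + 100) - 514 = 16*(-19) - 514 = -304 - 514 = -818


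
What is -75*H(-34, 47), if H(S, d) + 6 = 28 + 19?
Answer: -3075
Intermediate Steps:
H(S, d) = 41 (H(S, d) = -6 + (28 + 19) = -6 + 47 = 41)
-75*H(-34, 47) = -75*41 = -3075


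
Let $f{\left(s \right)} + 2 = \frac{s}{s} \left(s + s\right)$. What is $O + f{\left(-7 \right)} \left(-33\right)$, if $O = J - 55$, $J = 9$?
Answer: $482$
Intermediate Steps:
$f{\left(s \right)} = -2 + 2 s$ ($f{\left(s \right)} = -2 + \frac{s}{s} \left(s + s\right) = -2 + 1 \cdot 2 s = -2 + 2 s$)
$O = -46$ ($O = 9 - 55 = -46$)
$O + f{\left(-7 \right)} \left(-33\right) = -46 + \left(-2 + 2 \left(-7\right)\right) \left(-33\right) = -46 + \left(-2 - 14\right) \left(-33\right) = -46 - -528 = -46 + 528 = 482$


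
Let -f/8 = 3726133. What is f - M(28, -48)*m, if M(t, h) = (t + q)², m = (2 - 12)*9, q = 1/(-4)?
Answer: -237918067/8 ≈ -2.9740e+7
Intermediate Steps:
q = -¼ ≈ -0.25000
f = -29809064 (f = -8*3726133 = -29809064)
m = -90 (m = -10*9 = -90)
M(t, h) = (-¼ + t)² (M(t, h) = (t - ¼)² = (-¼ + t)²)
f - M(28, -48)*m = -29809064 - (-1 + 4*28)²/16*(-90) = -29809064 - (-1 + 112)²/16*(-90) = -29809064 - (1/16)*111²*(-90) = -29809064 - (1/16)*12321*(-90) = -29809064 - 12321*(-90)/16 = -29809064 - 1*(-554445/8) = -29809064 + 554445/8 = -237918067/8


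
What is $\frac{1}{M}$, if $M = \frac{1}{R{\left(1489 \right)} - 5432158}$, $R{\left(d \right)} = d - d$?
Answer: $-5432158$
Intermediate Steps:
$R{\left(d \right)} = 0$
$M = - \frac{1}{5432158}$ ($M = \frac{1}{0 - 5432158} = \frac{1}{-5432158} = - \frac{1}{5432158} \approx -1.8409 \cdot 10^{-7}$)
$\frac{1}{M} = \frac{1}{- \frac{1}{5432158}} = -5432158$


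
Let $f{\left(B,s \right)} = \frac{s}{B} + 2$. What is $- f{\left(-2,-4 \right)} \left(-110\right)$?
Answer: $440$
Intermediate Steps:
$f{\left(B,s \right)} = 2 + \frac{s}{B}$
$- f{\left(-2,-4 \right)} \left(-110\right) = - (2 - \frac{4}{-2}) \left(-110\right) = - (2 - -2) \left(-110\right) = - (2 + 2) \left(-110\right) = \left(-1\right) 4 \left(-110\right) = \left(-4\right) \left(-110\right) = 440$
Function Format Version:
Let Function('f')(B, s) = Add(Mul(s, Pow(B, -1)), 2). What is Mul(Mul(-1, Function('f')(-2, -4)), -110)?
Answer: 440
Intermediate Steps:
Function('f')(B, s) = Add(2, Mul(s, Pow(B, -1)))
Mul(Mul(-1, Function('f')(-2, -4)), -110) = Mul(Mul(-1, Add(2, Mul(-4, Pow(-2, -1)))), -110) = Mul(Mul(-1, Add(2, Mul(-4, Rational(-1, 2)))), -110) = Mul(Mul(-1, Add(2, 2)), -110) = Mul(Mul(-1, 4), -110) = Mul(-4, -110) = 440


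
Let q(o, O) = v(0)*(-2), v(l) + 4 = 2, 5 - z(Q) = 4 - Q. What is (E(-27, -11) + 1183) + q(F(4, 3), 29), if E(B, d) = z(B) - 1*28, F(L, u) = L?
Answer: 1133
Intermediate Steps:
z(Q) = 1 + Q (z(Q) = 5 - (4 - Q) = 5 + (-4 + Q) = 1 + Q)
v(l) = -2 (v(l) = -4 + 2 = -2)
q(o, O) = 4 (q(o, O) = -2*(-2) = 4)
E(B, d) = -27 + B (E(B, d) = (1 + B) - 1*28 = (1 + B) - 28 = -27 + B)
(E(-27, -11) + 1183) + q(F(4, 3), 29) = ((-27 - 27) + 1183) + 4 = (-54 + 1183) + 4 = 1129 + 4 = 1133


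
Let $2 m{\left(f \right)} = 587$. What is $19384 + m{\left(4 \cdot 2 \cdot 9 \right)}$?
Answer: $\frac{39355}{2} \approx 19678.0$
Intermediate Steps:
$m{\left(f \right)} = \frac{587}{2}$ ($m{\left(f \right)} = \frac{1}{2} \cdot 587 = \frac{587}{2}$)
$19384 + m{\left(4 \cdot 2 \cdot 9 \right)} = 19384 + \frac{587}{2} = \frac{39355}{2}$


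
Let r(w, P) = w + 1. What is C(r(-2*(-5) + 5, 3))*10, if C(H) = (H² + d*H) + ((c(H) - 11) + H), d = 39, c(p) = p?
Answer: 9010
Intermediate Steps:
r(w, P) = 1 + w
C(H) = -11 + H² + 41*H (C(H) = (H² + 39*H) + ((H - 11) + H) = (H² + 39*H) + ((-11 + H) + H) = (H² + 39*H) + (-11 + 2*H) = -11 + H² + 41*H)
C(r(-2*(-5) + 5, 3))*10 = (-11 + (1 + (-2*(-5) + 5))² + 41*(1 + (-2*(-5) + 5)))*10 = (-11 + (1 + (10 + 5))² + 41*(1 + (10 + 5)))*10 = (-11 + (1 + 15)² + 41*(1 + 15))*10 = (-11 + 16² + 41*16)*10 = (-11 + 256 + 656)*10 = 901*10 = 9010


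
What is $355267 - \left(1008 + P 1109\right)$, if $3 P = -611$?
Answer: $\frac{1740376}{3} \approx 5.8013 \cdot 10^{5}$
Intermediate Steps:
$P = - \frac{611}{3}$ ($P = \frac{1}{3} \left(-611\right) = - \frac{611}{3} \approx -203.67$)
$355267 - \left(1008 + P 1109\right) = 355267 - \left(1008 - \frac{677599}{3}\right) = 355267 - - \frac{674575}{3} = 355267 + \frac{674575}{3} = \frac{1740376}{3}$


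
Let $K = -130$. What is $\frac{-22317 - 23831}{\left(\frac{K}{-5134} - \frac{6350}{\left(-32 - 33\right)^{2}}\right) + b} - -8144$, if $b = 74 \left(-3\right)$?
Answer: $\frac{809578738220}{96949739} \approx 8350.5$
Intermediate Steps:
$b = -222$
$\frac{-22317 - 23831}{\left(\frac{K}{-5134} - \frac{6350}{\left(-32 - 33\right)^{2}}\right) + b} - -8144 = \frac{-22317 - 23831}{\left(- \frac{130}{-5134} - \frac{6350}{\left(-32 - 33\right)^{2}}\right) - 222} - -8144 = - \frac{46148}{\left(\left(-130\right) \left(- \frac{1}{5134}\right) - \frac{6350}{\left(-32 - 33\right)^{2}}\right) - 222} + 8144 = - \frac{46148}{\left(\frac{65}{2567} - \frac{6350}{\left(-65\right)^{2}}\right) - 222} + 8144 = - \frac{46148}{\left(\frac{65}{2567} - \frac{6350}{4225}\right) - 222} + 8144 = - \frac{46148}{\left(\frac{65}{2567} - \frac{254}{169}\right) - 222} + 8144 = - \frac{46148}{- \frac{641033}{433823} - 222} + 8144 = - \frac{46148}{- \frac{96949739}{433823}} + 8144 = \left(-46148\right) \left(- \frac{433823}{96949739}\right) + 8144 = \frac{20020063804}{96949739} + 8144 = \frac{809578738220}{96949739}$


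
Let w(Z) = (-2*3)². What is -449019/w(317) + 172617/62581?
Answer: -3121538203/250324 ≈ -12470.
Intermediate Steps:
w(Z) = 36 (w(Z) = (-6)² = 36)
-449019/w(317) + 172617/62581 = -449019/36 + 172617/62581 = -449019*1/36 + 172617*(1/62581) = -49891/4 + 172617/62581 = -3121538203/250324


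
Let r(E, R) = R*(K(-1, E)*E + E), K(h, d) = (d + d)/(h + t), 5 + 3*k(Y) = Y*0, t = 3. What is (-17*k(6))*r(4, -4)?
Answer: -6800/3 ≈ -2266.7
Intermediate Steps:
k(Y) = -5/3 (k(Y) = -5/3 + (Y*0)/3 = -5/3 + (⅓)*0 = -5/3 + 0 = -5/3)
K(h, d) = 2*d/(3 + h) (K(h, d) = (d + d)/(h + 3) = (2*d)/(3 + h) = 2*d/(3 + h))
r(E, R) = R*(E + E²) (r(E, R) = R*((2*E/(3 - 1))*E + E) = R*((2*E/2)*E + E) = R*((2*E*(½))*E + E) = R*(E*E + E) = R*(E² + E) = R*(E + E²))
(-17*k(6))*r(4, -4) = (-17*(-5/3))*(4*(-4)*(1 + 4)) = 85*(4*(-4)*5)/3 = (85/3)*(-80) = -6800/3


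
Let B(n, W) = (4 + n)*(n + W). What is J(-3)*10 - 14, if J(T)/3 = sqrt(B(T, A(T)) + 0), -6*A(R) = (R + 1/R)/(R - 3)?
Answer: -14 + 5*I*sqrt(1002)/3 ≈ -14.0 + 52.757*I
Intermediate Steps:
A(R) = -(R + 1/R)/(6*(-3 + R)) (A(R) = -(R + 1/R)/(6*(R - 3)) = -(R + 1/R)/(6*(-3 + R)))
B(n, W) = (4 + n)*(W + n)
J(T) = 3*sqrt(T**2 + 4*T + (-1 - T**2)/(6*(-3 + T)) + 2*(-1 - T**2)/(3*T*(-3 + T))) (J(T) = 3*sqrt((T**2 + 4*((-1 - T**2)/(6*T*(-3 + T))) + 4*T + ((-1 - T**2)/(6*T*(-3 + T)))*T) + 0) = 3*sqrt((T**2 + 2*(-1 - T**2)/(3*T*(-3 + T)) + 4*T + (-1 - T**2)/(6*(-3 + T))) + 0) = 3*sqrt((T**2 + 4*T + (-1 - T**2)/(6*(-3 + T)) + 2*(-1 - T**2)/(3*T*(-3 + T))) + 0) = 3*sqrt(T**2 + 4*T + (-1 - T**2)/(6*(-3 + T)) + 2*(-1 - T**2)/(3*T*(-3 + T))))
J(-3)*10 - 14 = (sqrt(6)*sqrt((12 - 1*(-3) - 91*(-3)**3 - 13*(-3)**4 + 6*(-3)**5 + 227*(-3)**2)/((-3)*(9 + (-3)**2 - 6*(-3))))/2)*10 - 14 = (sqrt(6)*sqrt(-(12 + 3 - 91*(-27) - 13*81 + 6*(-243) + 227*9)/(3*(9 + 9 + 18)))/2)*10 - 14 = (sqrt(6)*sqrt(-1/3*(12 + 3 + 2457 - 1053 - 1458 + 2043)/36)/2)*10 - 14 = (sqrt(6)*sqrt(-1/3*1/36*2004)/2)*10 - 14 = (sqrt(6)*sqrt(-167/9)/2)*10 - 14 = (sqrt(6)*(I*sqrt(167)/3)/2)*10 - 14 = (I*sqrt(1002)/6)*10 - 14 = 5*I*sqrt(1002)/3 - 14 = -14 + 5*I*sqrt(1002)/3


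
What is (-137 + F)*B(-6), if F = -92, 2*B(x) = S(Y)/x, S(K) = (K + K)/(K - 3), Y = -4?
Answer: 458/21 ≈ 21.810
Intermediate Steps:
S(K) = 2*K/(-3 + K) (S(K) = (2*K)/(-3 + K) = 2*K/(-3 + K))
B(x) = 4/(7*x) (B(x) = ((2*(-4)/(-3 - 4))/x)/2 = ((2*(-4)/(-7))/x)/2 = ((2*(-4)*(-⅐))/x)/2 = (8/(7*x))/2 = 4/(7*x))
(-137 + F)*B(-6) = (-137 - 92)*((4/7)/(-6)) = -916*(-1)/(7*6) = -229*(-2/21) = 458/21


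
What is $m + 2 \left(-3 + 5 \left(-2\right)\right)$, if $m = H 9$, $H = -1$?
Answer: $-35$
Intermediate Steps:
$m = -9$ ($m = \left(-1\right) 9 = -9$)
$m + 2 \left(-3 + 5 \left(-2\right)\right) = -9 + 2 \left(-3 + 5 \left(-2\right)\right) = -9 + 2 \left(-3 - 10\right) = -9 + 2 \left(-13\right) = -9 - 26 = -35$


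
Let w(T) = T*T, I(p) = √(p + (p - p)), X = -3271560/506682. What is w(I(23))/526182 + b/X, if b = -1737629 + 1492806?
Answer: 5439292744650661/143452998660 ≈ 37917.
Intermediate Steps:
X = -545260/84447 (X = -3271560*1/506682 = -545260/84447 ≈ -6.4568)
I(p) = √p (I(p) = √(p + 0) = √p)
b = -244823
w(T) = T²
w(I(23))/526182 + b/X = (√23)²/526182 - 244823/(-545260/84447) = 23*(1/526182) - 244823*(-84447/545260) = 23/526182 + 20674567881/545260 = 5439292744650661/143452998660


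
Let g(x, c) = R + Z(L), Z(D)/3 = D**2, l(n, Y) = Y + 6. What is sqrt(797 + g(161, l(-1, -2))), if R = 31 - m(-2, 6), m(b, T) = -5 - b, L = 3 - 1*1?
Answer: sqrt(843) ≈ 29.034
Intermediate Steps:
L = 2 (L = 3 - 1 = 2)
l(n, Y) = 6 + Y
Z(D) = 3*D**2
R = 34 (R = 31 - (-5 - 1*(-2)) = 31 - (-5 + 2) = 31 - 1*(-3) = 31 + 3 = 34)
g(x, c) = 46 (g(x, c) = 34 + 3*2**2 = 34 + 3*4 = 34 + 12 = 46)
sqrt(797 + g(161, l(-1, -2))) = sqrt(797 + 46) = sqrt(843)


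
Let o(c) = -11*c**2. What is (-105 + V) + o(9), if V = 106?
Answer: -890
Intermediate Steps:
(-105 + V) + o(9) = (-105 + 106) - 11*9**2 = 1 - 11*81 = 1 - 891 = -890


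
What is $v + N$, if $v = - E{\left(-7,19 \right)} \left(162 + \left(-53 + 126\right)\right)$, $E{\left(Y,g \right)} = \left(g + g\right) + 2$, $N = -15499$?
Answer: $-24899$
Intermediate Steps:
$E{\left(Y,g \right)} = 2 + 2 g$ ($E{\left(Y,g \right)} = 2 g + 2 = 2 + 2 g$)
$v = -9400$ ($v = - (2 + 2 \cdot 19) \left(162 + \left(-53 + 126\right)\right) = - (2 + 38) \left(162 + 73\right) = \left(-1\right) 40 \cdot 235 = \left(-40\right) 235 = -9400$)
$v + N = -9400 - 15499 = -24899$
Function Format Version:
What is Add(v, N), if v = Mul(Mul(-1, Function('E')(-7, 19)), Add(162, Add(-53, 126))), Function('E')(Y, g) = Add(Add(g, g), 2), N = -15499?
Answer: -24899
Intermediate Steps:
Function('E')(Y, g) = Add(2, Mul(2, g)) (Function('E')(Y, g) = Add(Mul(2, g), 2) = Add(2, Mul(2, g)))
v = -9400 (v = Mul(Mul(-1, Add(2, Mul(2, 19))), Add(162, Add(-53, 126))) = Mul(Mul(-1, Add(2, 38)), Add(162, 73)) = Mul(Mul(-1, 40), 235) = Mul(-40, 235) = -9400)
Add(v, N) = Add(-9400, -15499) = -24899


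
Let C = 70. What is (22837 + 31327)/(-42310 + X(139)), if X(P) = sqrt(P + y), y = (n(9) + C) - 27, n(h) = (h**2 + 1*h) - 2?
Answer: -229167884/179013583 - 81246*sqrt(30)/895067915 ≈ -1.2807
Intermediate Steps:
n(h) = -2 + h + h**2 (n(h) = (h**2 + h) - 2 = (h + h**2) - 2 = -2 + h + h**2)
y = 131 (y = ((-2 + 9 + 9**2) + 70) - 27 = ((-2 + 9 + 81) + 70) - 27 = (88 + 70) - 27 = 158 - 27 = 131)
X(P) = sqrt(131 + P) (X(P) = sqrt(P + 131) = sqrt(131 + P))
(22837 + 31327)/(-42310 + X(139)) = (22837 + 31327)/(-42310 + sqrt(131 + 139)) = 54164/(-42310 + sqrt(270)) = 54164/(-42310 + 3*sqrt(30))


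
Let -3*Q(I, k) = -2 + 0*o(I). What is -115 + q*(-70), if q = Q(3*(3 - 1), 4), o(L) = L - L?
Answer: -485/3 ≈ -161.67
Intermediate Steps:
o(L) = 0
Q(I, k) = ⅔ (Q(I, k) = -(-2 + 0*0)/3 = -(-2 + 0)/3 = -⅓*(-2) = ⅔)
q = ⅔ ≈ 0.66667
-115 + q*(-70) = -115 + (⅔)*(-70) = -115 - 140/3 = -485/3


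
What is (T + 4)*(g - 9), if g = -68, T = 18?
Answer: -1694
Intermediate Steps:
(T + 4)*(g - 9) = (18 + 4)*(-68 - 9) = 22*(-77) = -1694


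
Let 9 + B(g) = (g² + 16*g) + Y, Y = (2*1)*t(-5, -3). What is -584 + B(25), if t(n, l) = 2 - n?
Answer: 446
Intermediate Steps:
Y = 14 (Y = (2*1)*(2 - 1*(-5)) = 2*(2 + 5) = 2*7 = 14)
B(g) = 5 + g² + 16*g (B(g) = -9 + ((g² + 16*g) + 14) = -9 + (14 + g² + 16*g) = 5 + g² + 16*g)
-584 + B(25) = -584 + (5 + 25² + 16*25) = -584 + (5 + 625 + 400) = -584 + 1030 = 446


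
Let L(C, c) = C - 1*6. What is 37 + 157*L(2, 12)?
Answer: -591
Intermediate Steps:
L(C, c) = -6 + C (L(C, c) = C - 6 = -6 + C)
37 + 157*L(2, 12) = 37 + 157*(-6 + 2) = 37 + 157*(-4) = 37 - 628 = -591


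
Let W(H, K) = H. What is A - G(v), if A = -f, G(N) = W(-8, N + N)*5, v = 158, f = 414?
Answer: -374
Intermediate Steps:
G(N) = -40 (G(N) = -8*5 = -40)
A = -414 (A = -1*414 = -414)
A - G(v) = -414 - 1*(-40) = -414 + 40 = -374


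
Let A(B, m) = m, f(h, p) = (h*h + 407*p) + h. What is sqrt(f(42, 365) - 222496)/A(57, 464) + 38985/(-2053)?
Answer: -38985/2053 + 3*I*sqrt(8015)/464 ≈ -18.989 + 0.57884*I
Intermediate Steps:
f(h, p) = h + h**2 + 407*p (f(h, p) = (h**2 + 407*p) + h = h + h**2 + 407*p)
sqrt(f(42, 365) - 222496)/A(57, 464) + 38985/(-2053) = sqrt((42 + 42**2 + 407*365) - 222496)/464 + 38985/(-2053) = sqrt((42 + 1764 + 148555) - 222496)*(1/464) + 38985*(-1/2053) = sqrt(150361 - 222496)*(1/464) - 38985/2053 = sqrt(-72135)*(1/464) - 38985/2053 = (3*I*sqrt(8015))*(1/464) - 38985/2053 = 3*I*sqrt(8015)/464 - 38985/2053 = -38985/2053 + 3*I*sqrt(8015)/464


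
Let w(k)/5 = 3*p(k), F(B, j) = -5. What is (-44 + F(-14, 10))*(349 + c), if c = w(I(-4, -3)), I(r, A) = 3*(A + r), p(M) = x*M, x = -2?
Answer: -47971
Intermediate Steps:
p(M) = -2*M
I(r, A) = 3*A + 3*r
w(k) = -30*k (w(k) = 5*(3*(-2*k)) = 5*(-6*k) = -30*k)
c = 630 (c = -30*(3*(-3) + 3*(-4)) = -30*(-9 - 12) = -30*(-21) = 630)
(-44 + F(-14, 10))*(349 + c) = (-44 - 5)*(349 + 630) = -49*979 = -47971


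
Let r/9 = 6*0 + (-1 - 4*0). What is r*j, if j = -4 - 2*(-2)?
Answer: 0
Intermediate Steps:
j = 0 (j = -4 + 4 = 0)
r = -9 (r = 9*(6*0 + (-1 - 4*0)) = 9*(0 + (-1 + 0)) = 9*(0 - 1) = 9*(-1) = -9)
r*j = -9*0 = 0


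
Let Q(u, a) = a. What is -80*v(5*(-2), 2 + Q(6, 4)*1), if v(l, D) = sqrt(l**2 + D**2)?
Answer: -160*sqrt(34) ≈ -932.95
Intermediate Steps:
v(l, D) = sqrt(D**2 + l**2)
-80*v(5*(-2), 2 + Q(6, 4)*1) = -80*sqrt((2 + 4*1)**2 + (5*(-2))**2) = -80*sqrt((2 + 4)**2 + (-10)**2) = -80*sqrt(6**2 + 100) = -80*sqrt(36 + 100) = -160*sqrt(34)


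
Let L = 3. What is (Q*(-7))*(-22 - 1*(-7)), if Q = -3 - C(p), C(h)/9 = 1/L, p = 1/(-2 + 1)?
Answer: -630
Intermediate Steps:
p = -1 (p = 1/(-1) = -1)
C(h) = 3 (C(h) = 9/3 = 9*(1/3) = 3)
Q = -6 (Q = -3 - 1*3 = -3 - 3 = -6)
(Q*(-7))*(-22 - 1*(-7)) = (-6*(-7))*(-22 - 1*(-7)) = 42*(-22 + 7) = 42*(-15) = -630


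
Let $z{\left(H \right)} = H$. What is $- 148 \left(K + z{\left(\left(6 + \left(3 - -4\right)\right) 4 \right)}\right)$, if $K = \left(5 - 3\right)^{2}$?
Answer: $-8288$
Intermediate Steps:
$K = 4$ ($K = 2^{2} = 4$)
$- 148 \left(K + z{\left(\left(6 + \left(3 - -4\right)\right) 4 \right)}\right) = - 148 \left(4 + \left(6 + \left(3 - -4\right)\right) 4\right) = - 148 \left(4 + \left(6 + \left(3 + 4\right)\right) 4\right) = - 148 \left(4 + \left(6 + 7\right) 4\right) = - 148 \left(4 + 13 \cdot 4\right) = - 148 \left(4 + 52\right) = \left(-148\right) 56 = -8288$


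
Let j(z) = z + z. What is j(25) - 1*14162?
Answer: -14112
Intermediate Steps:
j(z) = 2*z
j(25) - 1*14162 = 2*25 - 1*14162 = 50 - 14162 = -14112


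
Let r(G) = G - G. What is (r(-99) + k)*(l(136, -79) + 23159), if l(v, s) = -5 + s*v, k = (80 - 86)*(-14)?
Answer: 1042440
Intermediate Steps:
r(G) = 0
k = 84 (k = -6*(-14) = 84)
(r(-99) + k)*(l(136, -79) + 23159) = (0 + 84)*((-5 - 79*136) + 23159) = 84*((-5 - 10744) + 23159) = 84*(-10749 + 23159) = 84*12410 = 1042440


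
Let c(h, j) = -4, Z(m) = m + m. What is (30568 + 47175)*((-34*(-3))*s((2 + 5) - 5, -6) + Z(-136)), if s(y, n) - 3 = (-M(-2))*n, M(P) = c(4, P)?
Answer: -187671602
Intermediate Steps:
Z(m) = 2*m
M(P) = -4
s(y, n) = 3 + 4*n (s(y, n) = 3 + (-1*(-4))*n = 3 + 4*n)
(30568 + 47175)*((-34*(-3))*s((2 + 5) - 5, -6) + Z(-136)) = (30568 + 47175)*((-34*(-3))*(3 + 4*(-6)) + 2*(-136)) = 77743*(102*(3 - 24) - 272) = 77743*(102*(-21) - 272) = 77743*(-2142 - 272) = 77743*(-2414) = -187671602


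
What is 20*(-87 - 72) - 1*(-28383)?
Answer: 25203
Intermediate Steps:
20*(-87 - 72) - 1*(-28383) = 20*(-159) + 28383 = -3180 + 28383 = 25203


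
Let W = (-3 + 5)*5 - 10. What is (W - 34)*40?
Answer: -1360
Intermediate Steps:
W = 0 (W = 2*5 - 10 = 10 - 10 = 0)
(W - 34)*40 = (0 - 34)*40 = -34*40 = -1360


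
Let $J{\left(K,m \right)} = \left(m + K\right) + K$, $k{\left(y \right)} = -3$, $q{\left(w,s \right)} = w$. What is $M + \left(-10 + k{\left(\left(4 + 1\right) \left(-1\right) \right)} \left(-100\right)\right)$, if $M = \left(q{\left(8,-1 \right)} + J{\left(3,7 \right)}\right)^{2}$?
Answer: $731$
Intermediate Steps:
$J{\left(K,m \right)} = m + 2 K$ ($J{\left(K,m \right)} = \left(K + m\right) + K = m + 2 K$)
$M = 441$ ($M = \left(8 + \left(7 + 2 \cdot 3\right)\right)^{2} = \left(8 + \left(7 + 6\right)\right)^{2} = \left(8 + 13\right)^{2} = 21^{2} = 441$)
$M + \left(-10 + k{\left(\left(4 + 1\right) \left(-1\right) \right)} \left(-100\right)\right) = 441 - -290 = 441 + \left(-10 + 300\right) = 441 + 290 = 731$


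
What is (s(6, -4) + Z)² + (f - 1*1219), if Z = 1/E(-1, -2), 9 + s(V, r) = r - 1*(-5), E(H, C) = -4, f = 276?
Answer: -13999/16 ≈ -874.94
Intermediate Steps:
s(V, r) = -4 + r (s(V, r) = -9 + (r - 1*(-5)) = -9 + (r + 5) = -9 + (5 + r) = -4 + r)
Z = -¼ (Z = 1/(-4) = -¼ ≈ -0.25000)
(s(6, -4) + Z)² + (f - 1*1219) = ((-4 - 4) - ¼)² + (276 - 1*1219) = (-8 - ¼)² + (276 - 1219) = (-33/4)² - 943 = 1089/16 - 943 = -13999/16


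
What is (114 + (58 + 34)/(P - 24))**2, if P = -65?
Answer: 101082916/7921 ≈ 12761.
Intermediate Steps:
(114 + (58 + 34)/(P - 24))**2 = (114 + (58 + 34)/(-65 - 24))**2 = (114 + 92/(-89))**2 = (114 + 92*(-1/89))**2 = (114 - 92/89)**2 = (10054/89)**2 = 101082916/7921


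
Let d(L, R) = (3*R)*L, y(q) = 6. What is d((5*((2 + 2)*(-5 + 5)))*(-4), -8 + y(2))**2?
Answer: 0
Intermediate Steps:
d(L, R) = 3*L*R
d((5*((2 + 2)*(-5 + 5)))*(-4), -8 + y(2))**2 = (3*((5*((2 + 2)*(-5 + 5)))*(-4))*(-8 + 6))**2 = (3*((5*(4*0))*(-4))*(-2))**2 = (3*((5*0)*(-4))*(-2))**2 = (3*(0*(-4))*(-2))**2 = (3*0*(-2))**2 = 0**2 = 0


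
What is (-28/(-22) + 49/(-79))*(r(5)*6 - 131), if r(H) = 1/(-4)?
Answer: -150255/1738 ≈ -86.453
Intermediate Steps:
r(H) = -1/4
(-28/(-22) + 49/(-79))*(r(5)*6 - 131) = (-28/(-22) + 49/(-79))*(-1/4*6 - 131) = (-28*(-1/22) + 49*(-1/79))*(-3/2 - 131) = (14/11 - 49/79)*(-265/2) = (567/869)*(-265/2) = -150255/1738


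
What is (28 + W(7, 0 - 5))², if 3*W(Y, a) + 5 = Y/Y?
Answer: 6400/9 ≈ 711.11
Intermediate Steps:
W(Y, a) = -4/3 (W(Y, a) = -5/3 + (Y/Y)/3 = -5/3 + (⅓)*1 = -5/3 + ⅓ = -4/3)
(28 + W(7, 0 - 5))² = (28 - 4/3)² = (80/3)² = 6400/9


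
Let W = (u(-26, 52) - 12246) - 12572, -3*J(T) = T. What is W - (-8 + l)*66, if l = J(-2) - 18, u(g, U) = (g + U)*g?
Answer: -23822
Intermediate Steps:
J(T) = -T/3
u(g, U) = g*(U + g) (u(g, U) = (U + g)*g = g*(U + g))
l = -52/3 (l = -⅓*(-2) - 18 = ⅔ - 18 = -52/3 ≈ -17.333)
W = -25494 (W = (-26*(52 - 26) - 12246) - 12572 = (-26*26 - 12246) - 12572 = (-676 - 12246) - 12572 = -12922 - 12572 = -25494)
W - (-8 + l)*66 = -25494 - (-8 - 52/3)*66 = -25494 - (-76)*66/3 = -25494 - 1*(-1672) = -25494 + 1672 = -23822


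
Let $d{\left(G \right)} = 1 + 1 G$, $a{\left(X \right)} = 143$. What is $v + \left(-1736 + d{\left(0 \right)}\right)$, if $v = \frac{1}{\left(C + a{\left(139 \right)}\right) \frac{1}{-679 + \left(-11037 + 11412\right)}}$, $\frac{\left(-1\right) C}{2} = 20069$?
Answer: $- \frac{3652159}{2105} \approx -1735.0$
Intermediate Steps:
$d{\left(G \right)} = 1 + G$
$C = -40138$ ($C = \left(-2\right) 20069 = -40138$)
$v = \frac{16}{2105}$ ($v = \frac{1}{\left(-40138 + 143\right) \frac{1}{-679 + \left(-11037 + 11412\right)}} = \frac{1}{\left(-39995\right) \frac{1}{-679 + 375}} = \frac{1}{\left(-39995\right) \frac{1}{-304}} = \frac{1}{\left(-39995\right) \left(- \frac{1}{304}\right)} = \frac{1}{\frac{2105}{16}} = \frac{16}{2105} \approx 0.0076009$)
$v + \left(-1736 + d{\left(0 \right)}\right) = \frac{16}{2105} + \left(-1736 + \left(1 + 0\right)\right) = \frac{16}{2105} + \left(-1736 + 1\right) = \frac{16}{2105} - 1735 = - \frac{3652159}{2105}$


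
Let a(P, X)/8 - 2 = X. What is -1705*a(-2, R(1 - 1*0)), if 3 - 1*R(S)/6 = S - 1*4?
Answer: -518320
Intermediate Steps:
R(S) = 42 - 6*S (R(S) = 18 - 6*(S - 1*4) = 18 - 6*(S - 4) = 18 - 6*(-4 + S) = 18 + (24 - 6*S) = 42 - 6*S)
a(P, X) = 16 + 8*X
-1705*a(-2, R(1 - 1*0)) = -1705*(16 + 8*(42 - 6*(1 - 1*0))) = -1705*(16 + 8*(42 - 6*(1 + 0))) = -1705*(16 + 8*(42 - 6*1)) = -1705*(16 + 8*(42 - 6)) = -1705*(16 + 8*36) = -1705*(16 + 288) = -1705*304 = -518320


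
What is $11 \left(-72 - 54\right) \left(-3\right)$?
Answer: $4158$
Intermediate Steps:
$11 \left(-72 - 54\right) \left(-3\right) = 11 \left(\left(-126\right) \left(-3\right)\right) = 11 \cdot 378 = 4158$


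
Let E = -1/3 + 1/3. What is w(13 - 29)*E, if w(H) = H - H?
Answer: 0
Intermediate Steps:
w(H) = 0
E = 0 (E = -1*⅓ + 1*(⅓) = -⅓ + ⅓ = 0)
w(13 - 29)*E = 0*0 = 0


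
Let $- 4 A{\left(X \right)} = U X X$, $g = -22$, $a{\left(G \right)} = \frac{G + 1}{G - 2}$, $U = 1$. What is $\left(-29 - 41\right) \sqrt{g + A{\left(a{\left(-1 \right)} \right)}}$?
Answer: $- 70 i \sqrt{22} \approx - 328.33 i$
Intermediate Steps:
$a{\left(G \right)} = \frac{1 + G}{-2 + G}$
$A{\left(X \right)} = - \frac{X^{2}}{4}$ ($A{\left(X \right)} = - \frac{1 X X}{4} = - \frac{X X}{4} = - \frac{X^{2}}{4}$)
$\left(-29 - 41\right) \sqrt{g + A{\left(a{\left(-1 \right)} \right)}} = \left(-29 - 41\right) \sqrt{-22 - \frac{\left(\frac{1 - 1}{-2 - 1}\right)^{2}}{4}} = - 70 \sqrt{-22 - \frac{\left(\frac{1}{-3} \cdot 0\right)^{2}}{4}} = - 70 \sqrt{-22 - \frac{\left(\left(- \frac{1}{3}\right) 0\right)^{2}}{4}} = - 70 \sqrt{-22 - \frac{0^{2}}{4}} = - 70 \sqrt{-22 - 0} = - 70 \sqrt{-22 + 0} = - 70 \sqrt{-22} = - 70 i \sqrt{22}$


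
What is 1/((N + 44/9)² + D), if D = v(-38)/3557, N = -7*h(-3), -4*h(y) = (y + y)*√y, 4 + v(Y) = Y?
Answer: 1152468*I/(-353646991*I + 118320048*√3) ≈ -0.0024396 + 0.0014137*I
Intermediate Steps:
v(Y) = -4 + Y
h(y) = -y^(3/2)/2 (h(y) = -(y + y)*√y/4 = -2*y*√y/4 = -y^(3/2)/2)
N = -21*I*√3/2 (N = -(-7)*(-3)^(3/2)/2 = -(-7)*(-3*I*√3)/2 = -21*I*√3/2 ≈ -18.187*I)
D = -42/3557 (D = (-4 - 38)/3557 = -42*1/3557 = -42/3557 ≈ -0.011808)
1/((N + 44/9)² + D) = 1/((-21*I*√3/2 + 44/9)² - 42/3557) = 1/((44/9 - 21*I*√3/2)² - 42/3557) = 1/(-42/3557 + (44/9 - 21*I*√3/2)²)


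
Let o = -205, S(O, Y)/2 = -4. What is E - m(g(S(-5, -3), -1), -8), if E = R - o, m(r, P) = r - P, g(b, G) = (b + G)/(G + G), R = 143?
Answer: 671/2 ≈ 335.50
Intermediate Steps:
S(O, Y) = -8 (S(O, Y) = 2*(-4) = -8)
g(b, G) = (G + b)/(2*G) (g(b, G) = (G + b)/((2*G)) = (G + b)*(1/(2*G)) = (G + b)/(2*G))
E = 348 (E = 143 - 1*(-205) = 143 + 205 = 348)
E - m(g(S(-5, -3), -1), -8) = 348 - ((½)*(-1 - 8)/(-1) - 1*(-8)) = 348 - ((½)*(-1)*(-9) + 8) = 348 - (9/2 + 8) = 348 - 1*25/2 = 348 - 25/2 = 671/2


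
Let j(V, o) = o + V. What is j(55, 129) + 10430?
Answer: 10614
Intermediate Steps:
j(V, o) = V + o
j(55, 129) + 10430 = (55 + 129) + 10430 = 184 + 10430 = 10614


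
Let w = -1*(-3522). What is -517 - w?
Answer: -4039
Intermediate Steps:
w = 3522
-517 - w = -517 - 1*3522 = -517 - 3522 = -4039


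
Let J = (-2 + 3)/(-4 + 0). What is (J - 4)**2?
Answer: 289/16 ≈ 18.063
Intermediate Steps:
J = -1/4 (J = 1/(-4) = 1*(-1/4) = -1/4 ≈ -0.25000)
(J - 4)**2 = (-1/4 - 4)**2 = (-17/4)**2 = 289/16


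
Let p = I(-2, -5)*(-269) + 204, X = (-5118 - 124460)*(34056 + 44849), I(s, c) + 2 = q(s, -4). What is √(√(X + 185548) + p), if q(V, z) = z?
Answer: √(1818 + I*√10224166542) ≈ 226.88 + 222.84*I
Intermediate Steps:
I(s, c) = -6 (I(s, c) = -2 - 4 = -6)
X = -10224352090 (X = -129578*78905 = -10224352090)
p = 1818 (p = -6*(-269) + 204 = 1614 + 204 = 1818)
√(√(X + 185548) + p) = √(√(-10224352090 + 185548) + 1818) = √(√(-10224166542) + 1818) = √(I*√10224166542 + 1818) = √(1818 + I*√10224166542)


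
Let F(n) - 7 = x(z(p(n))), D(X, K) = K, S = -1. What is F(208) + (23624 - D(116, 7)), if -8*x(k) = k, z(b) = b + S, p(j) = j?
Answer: 188785/8 ≈ 23598.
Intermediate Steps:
z(b) = -1 + b (z(b) = b - 1 = -1 + b)
x(k) = -k/8
F(n) = 57/8 - n/8 (F(n) = 7 - (-1 + n)/8 = 7 + (⅛ - n/8) = 57/8 - n/8)
F(208) + (23624 - D(116, 7)) = (57/8 - ⅛*208) + (23624 - 1*7) = (57/8 - 26) + (23624 - 7) = -151/8 + 23617 = 188785/8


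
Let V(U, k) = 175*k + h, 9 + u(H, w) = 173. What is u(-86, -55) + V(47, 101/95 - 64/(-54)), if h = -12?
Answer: 279821/513 ≈ 545.46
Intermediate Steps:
u(H, w) = 164 (u(H, w) = -9 + 173 = 164)
V(U, k) = -12 + 175*k (V(U, k) = 175*k - 12 = -12 + 175*k)
u(-86, -55) + V(47, 101/95 - 64/(-54)) = 164 + (-12 + 175*(101/95 - 64/(-54))) = 164 + (-12 + 175*(101*(1/95) - 64*(-1/54))) = 164 + (-12 + 175*(101/95 + 32/27)) = 164 + (-12 + 175*(5767/2565)) = 164 + (-12 + 201845/513) = 164 + 195689/513 = 279821/513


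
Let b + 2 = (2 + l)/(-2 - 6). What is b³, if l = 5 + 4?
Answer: -19683/512 ≈ -38.443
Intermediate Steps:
l = 9
b = -27/8 (b = -2 + (2 + 9)/(-2 - 6) = -2 + 11/(-8) = -2 + 11*(-⅛) = -2 - 11/8 = -27/8 ≈ -3.3750)
b³ = (-27/8)³ = -19683/512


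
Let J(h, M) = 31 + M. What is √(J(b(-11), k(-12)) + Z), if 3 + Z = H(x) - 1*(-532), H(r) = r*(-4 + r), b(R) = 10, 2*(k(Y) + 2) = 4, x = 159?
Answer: 71*√5 ≈ 158.76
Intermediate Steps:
k(Y) = 0 (k(Y) = -2 + (½)*4 = -2 + 2 = 0)
Z = 25174 (Z = -3 + (159*(-4 + 159) - 1*(-532)) = -3 + (159*155 + 532) = -3 + (24645 + 532) = -3 + 25177 = 25174)
√(J(b(-11), k(-12)) + Z) = √((31 + 0) + 25174) = √(31 + 25174) = √25205 = 71*√5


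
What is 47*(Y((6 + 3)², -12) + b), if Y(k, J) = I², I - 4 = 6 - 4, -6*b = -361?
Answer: 27119/6 ≈ 4519.8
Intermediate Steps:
b = 361/6 (b = -⅙*(-361) = 361/6 ≈ 60.167)
I = 6 (I = 4 + (6 - 4) = 4 + 2 = 6)
Y(k, J) = 36 (Y(k, J) = 6² = 36)
47*(Y((6 + 3)², -12) + b) = 47*(36 + 361/6) = 47*(577/6) = 27119/6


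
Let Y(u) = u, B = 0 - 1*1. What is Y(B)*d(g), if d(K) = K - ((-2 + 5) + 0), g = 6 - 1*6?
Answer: 3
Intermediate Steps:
B = -1 (B = 0 - 1 = -1)
g = 0 (g = 6 - 6 = 0)
d(K) = -3 + K (d(K) = K - (3 + 0) = K - 1*3 = K - 3 = -3 + K)
Y(B)*d(g) = -(-3 + 0) = -1*(-3) = 3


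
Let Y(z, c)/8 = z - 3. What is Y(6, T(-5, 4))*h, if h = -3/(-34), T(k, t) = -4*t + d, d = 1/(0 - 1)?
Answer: 36/17 ≈ 2.1176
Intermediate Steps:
d = -1 (d = 1/(-1) = -1)
T(k, t) = -1 - 4*t (T(k, t) = -4*t - 1 = -1 - 4*t)
h = 3/34 (h = -3*(-1/34) = 3/34 ≈ 0.088235)
Y(z, c) = -24 + 8*z (Y(z, c) = 8*(z - 3) = 8*(-3 + z) = -24 + 8*z)
Y(6, T(-5, 4))*h = (-24 + 8*6)*(3/34) = (-24 + 48)*(3/34) = 24*(3/34) = 36/17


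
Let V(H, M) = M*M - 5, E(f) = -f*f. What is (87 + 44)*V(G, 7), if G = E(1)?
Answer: 5764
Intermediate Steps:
E(f) = -f²
G = -1 (G = -1*1² = -1*1 = -1)
V(H, M) = -5 + M² (V(H, M) = M² - 5 = -5 + M²)
(87 + 44)*V(G, 7) = (87 + 44)*(-5 + 7²) = 131*(-5 + 49) = 131*44 = 5764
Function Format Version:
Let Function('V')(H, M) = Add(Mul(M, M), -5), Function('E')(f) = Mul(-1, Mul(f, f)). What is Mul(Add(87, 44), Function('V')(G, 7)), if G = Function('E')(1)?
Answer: 5764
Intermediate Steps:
Function('E')(f) = Mul(-1, Pow(f, 2))
G = -1 (G = Mul(-1, Pow(1, 2)) = Mul(-1, 1) = -1)
Function('V')(H, M) = Add(-5, Pow(M, 2)) (Function('V')(H, M) = Add(Pow(M, 2), -5) = Add(-5, Pow(M, 2)))
Mul(Add(87, 44), Function('V')(G, 7)) = Mul(Add(87, 44), Add(-5, Pow(7, 2))) = Mul(131, Add(-5, 49)) = Mul(131, 44) = 5764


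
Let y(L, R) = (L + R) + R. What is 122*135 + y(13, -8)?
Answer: 16467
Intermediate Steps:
y(L, R) = L + 2*R
122*135 + y(13, -8) = 122*135 + (13 + 2*(-8)) = 16470 + (13 - 16) = 16470 - 3 = 16467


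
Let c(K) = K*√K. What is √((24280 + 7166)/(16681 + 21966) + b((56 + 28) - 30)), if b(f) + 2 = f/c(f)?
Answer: √(-63787955616 + 2987181218*√6)/231882 ≈ 1.0248*I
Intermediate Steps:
c(K) = K^(3/2)
b(f) = -2 + f^(-½) (b(f) = -2 + f/(f^(3/2)) = -2 + f/f^(3/2) = -2 + f^(-½))
√((24280 + 7166)/(16681 + 21966) + b((56 + 28) - 30)) = √((24280 + 7166)/(16681 + 21966) + (-2 + ((56 + 28) - 30)^(-½))) = √(31446/38647 + (-2 + (84 - 30)^(-½))) = √(31446*(1/38647) + (-2 + 54^(-½))) = √(31446/38647 + (-2 + √6/18)) = √(-45848/38647 + √6/18)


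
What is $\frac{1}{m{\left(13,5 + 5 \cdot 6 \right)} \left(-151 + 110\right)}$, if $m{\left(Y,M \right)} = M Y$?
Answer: $- \frac{1}{18655} \approx -5.3605 \cdot 10^{-5}$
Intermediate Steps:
$\frac{1}{m{\left(13,5 + 5 \cdot 6 \right)} \left(-151 + 110\right)} = \frac{1}{\left(5 + 5 \cdot 6\right) 13 \left(-151 + 110\right)} = \frac{1}{\left(5 + 30\right) 13 \left(-41\right)} = \frac{1}{35 \cdot 13 \left(-41\right)} = \frac{1}{455 \left(-41\right)} = \frac{1}{-18655} = - \frac{1}{18655}$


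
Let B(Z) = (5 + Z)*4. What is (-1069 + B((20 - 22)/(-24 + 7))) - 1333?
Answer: -40486/17 ≈ -2381.5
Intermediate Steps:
B(Z) = 20 + 4*Z
(-1069 + B((20 - 22)/(-24 + 7))) - 1333 = (-1069 + (20 + 4*((20 - 22)/(-24 + 7)))) - 1333 = (-1069 + (20 + 4*(-2/(-17)))) - 1333 = (-1069 + (20 + 4*(-2*(-1/17)))) - 1333 = (-1069 + (20 + 4*(2/17))) - 1333 = (-1069 + (20 + 8/17)) - 1333 = (-1069 + 348/17) - 1333 = -17825/17 - 1333 = -40486/17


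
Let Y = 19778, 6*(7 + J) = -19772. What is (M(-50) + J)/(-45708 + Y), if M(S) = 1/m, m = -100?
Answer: 990703/7779000 ≈ 0.12736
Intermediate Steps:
J = -9907/3 (J = -7 + (⅙)*(-19772) = -7 - 9886/3 = -9907/3 ≈ -3302.3)
M(S) = -1/100 (M(S) = 1/(-100) = -1/100)
(M(-50) + J)/(-45708 + Y) = (-1/100 - 9907/3)/(-45708 + 19778) = -990703/300/(-25930) = -990703/300*(-1/25930) = 990703/7779000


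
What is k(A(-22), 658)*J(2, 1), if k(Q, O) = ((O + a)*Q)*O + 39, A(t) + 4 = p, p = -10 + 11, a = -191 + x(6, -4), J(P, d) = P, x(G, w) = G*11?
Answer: -2104206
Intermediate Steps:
x(G, w) = 11*G
a = -125 (a = -191 + 11*6 = -191 + 66 = -125)
p = 1
A(t) = -3 (A(t) = -4 + 1 = -3)
k(Q, O) = 39 + O*Q*(-125 + O) (k(Q, O) = ((O - 125)*Q)*O + 39 = ((-125 + O)*Q)*O + 39 = (Q*(-125 + O))*O + 39 = O*Q*(-125 + O) + 39 = 39 + O*Q*(-125 + O))
k(A(-22), 658)*J(2, 1) = (39 - 3*658² - 125*658*(-3))*2 = (39 - 3*432964 + 246750)*2 = (39 - 1298892 + 246750)*2 = -1052103*2 = -2104206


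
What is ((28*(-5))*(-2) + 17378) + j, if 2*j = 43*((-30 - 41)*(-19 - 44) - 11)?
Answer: 113591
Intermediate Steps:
j = 95933 (j = (43*((-30 - 41)*(-19 - 44) - 11))/2 = (43*(-71*(-63) - 11))/2 = (43*(4473 - 11))/2 = (43*4462)/2 = (½)*191866 = 95933)
((28*(-5))*(-2) + 17378) + j = ((28*(-5))*(-2) + 17378) + 95933 = (-140*(-2) + 17378) + 95933 = (280 + 17378) + 95933 = 17658 + 95933 = 113591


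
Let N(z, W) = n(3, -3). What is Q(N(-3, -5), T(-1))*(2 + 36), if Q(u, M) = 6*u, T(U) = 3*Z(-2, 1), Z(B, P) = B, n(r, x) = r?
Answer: 684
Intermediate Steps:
N(z, W) = 3
T(U) = -6 (T(U) = 3*(-2) = -6)
Q(N(-3, -5), T(-1))*(2 + 36) = (6*3)*(2 + 36) = 18*38 = 684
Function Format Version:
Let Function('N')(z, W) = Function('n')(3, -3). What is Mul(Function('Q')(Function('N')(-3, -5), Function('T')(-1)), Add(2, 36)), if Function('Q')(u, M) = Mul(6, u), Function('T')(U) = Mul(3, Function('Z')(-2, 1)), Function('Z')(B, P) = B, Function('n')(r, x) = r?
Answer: 684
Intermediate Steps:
Function('N')(z, W) = 3
Function('T')(U) = -6 (Function('T')(U) = Mul(3, -2) = -6)
Mul(Function('Q')(Function('N')(-3, -5), Function('T')(-1)), Add(2, 36)) = Mul(Mul(6, 3), Add(2, 36)) = Mul(18, 38) = 684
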